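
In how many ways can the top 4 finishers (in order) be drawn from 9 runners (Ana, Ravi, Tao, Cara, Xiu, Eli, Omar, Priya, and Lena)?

3024

This is an ordered selection of 4 from 9: P(9,4).
That gives 9 × 8 × 7 × 6 = 3024.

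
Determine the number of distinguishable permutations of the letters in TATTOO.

60

TATTOO has 6 letters with O appearing twice and T appearing 3 times.
The number of distinct arrangements is 6!/(3!·2!) = 720/12 = 60.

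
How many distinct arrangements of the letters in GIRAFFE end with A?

Fix A in the last position and arrange the remaining 6 letters.
Those 6 letters have F appearing twice, giving (6)!/(2!) = 360.

360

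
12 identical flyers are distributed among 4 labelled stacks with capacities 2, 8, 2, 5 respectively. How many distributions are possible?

36

By stars and bars, unrestricted non-negative solutions to x_1+…+x_4 = 12 number C(12+3,3) = 455.
Subtract solutions that violate a single cap (substitute x_i' = x_i − (cap_i+1)): x_1 ≥ 3 gives C(12,3) = 220; x_2 ≥ 9 gives C(6,3) = 20; x_3 ≥ 3 gives C(12,3) = 220; x_4 ≥ 6 gives C(9,3) = 84. Together 544.
Add back pairs where two caps are both exceeded: 1 + 84 + 20 + 1 + 0 + 20 = 126.
Subtract triples: 0 + 0 + 1 + 0 = 1.
By inclusion–exclusion the count is 455 − 544 + 126 − 1 = 36.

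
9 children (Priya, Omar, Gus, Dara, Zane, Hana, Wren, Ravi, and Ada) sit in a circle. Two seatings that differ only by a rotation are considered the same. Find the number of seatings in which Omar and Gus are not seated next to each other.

Without the restriction there are (8)! = 40320 seatings.
Those with Omar next to Gus: fuse the pair into one unit and seat 8 units around a circle — 2·(7)! = 10080.
Subtracting, 40320 − 10080 = 30240.

30240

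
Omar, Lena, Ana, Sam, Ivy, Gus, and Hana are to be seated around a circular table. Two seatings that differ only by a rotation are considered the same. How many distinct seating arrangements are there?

720

Around a circle, 7 distinct people have 7!/7 = (6)! = 720 rotationally distinct seatings.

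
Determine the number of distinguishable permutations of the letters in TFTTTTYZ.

Letter multiplicities in TFTTTTYZ: F×1, T×5, Y×1, Z×1.
The number of distinct arrangements is 8!/(5!) = 40320/120 = 336.

336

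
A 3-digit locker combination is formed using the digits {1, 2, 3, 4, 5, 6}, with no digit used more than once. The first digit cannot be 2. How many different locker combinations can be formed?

The first digit has 6−1 = 5 choices (anything except 2).
The remaining 2 digits are filled from the other 5 symbols without repetition: 5 × 4 = 20.
Total: 5 × 20 = 100.

100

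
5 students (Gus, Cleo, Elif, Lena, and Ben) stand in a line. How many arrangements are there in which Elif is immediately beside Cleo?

Treat {Elif, Cleo} as a single unit. There are 4 units to order, and the pair itself can be ordered 2 ways.
So the count is 2·(4)! = 48.

48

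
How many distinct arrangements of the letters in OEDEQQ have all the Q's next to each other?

60

Treat the 2 copies of Q as a single block. The multiset to arrange is then {QQ, D, E, E, O}, 5 items in all.
That gives (5)!/(2!) = 60 arrangements.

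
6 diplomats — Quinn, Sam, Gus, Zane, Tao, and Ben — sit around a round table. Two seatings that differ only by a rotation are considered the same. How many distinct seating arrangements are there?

Around a circle, 6 distinct people have 6!/6 = (5)! = 120 rotationally distinct seatings.

120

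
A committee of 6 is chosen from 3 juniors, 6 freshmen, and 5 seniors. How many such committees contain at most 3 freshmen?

Split by how many freshmen are chosen (0 through 3).
Sum: C(6,0)·C(8,6) + C(6,1)·C(8,5) + C(6,2)·C(8,4) + C(6,3)·C(8,3) = 28 + 336 + 1050 + 1120 = 2534.

2534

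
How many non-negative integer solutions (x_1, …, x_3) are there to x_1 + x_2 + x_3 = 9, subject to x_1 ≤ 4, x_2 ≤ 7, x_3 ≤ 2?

12

Without the upper bounds there are C(11,2) = 55 ways to split 9 among 3 variables.
Subtract solutions that violate a single cap (substitute x_i' = x_i − (cap_i+1)): x_1 ≥ 5 gives C(6,2) = 15; x_2 ≥ 8 gives C(3,2) = 3; x_3 ≥ 3 gives C(8,2) = 28. Together 46.
Add back pairs where two caps are both exceeded: 0 + 3 + 0 = 3.
By inclusion–exclusion the count is 55 − 46 + 3 = 12.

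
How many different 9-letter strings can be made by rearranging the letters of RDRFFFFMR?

Letter multiplicities in RDRFFFFMR: D×1, F×4, M×1, R×3.
The number of distinct arrangements is 9!/(4!·3!) = 362880/144 = 2520.

2520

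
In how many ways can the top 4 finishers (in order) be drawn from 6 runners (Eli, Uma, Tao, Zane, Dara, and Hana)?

There are 6 choices for 1st place, 5 for 2nd, and so on down to 3 for position 4.
That gives 6 × 5 × 4 × 3 = 360.

360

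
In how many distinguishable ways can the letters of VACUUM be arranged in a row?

360

The 6 letters of VACUUM have repeats: U appearing twice.
The number of distinct arrangements is 6!/(2!) = 720/2 = 360.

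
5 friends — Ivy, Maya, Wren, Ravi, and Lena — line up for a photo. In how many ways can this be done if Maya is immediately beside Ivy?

Place the 3 others and the Maya-Ivy pair as 4 objects in a line; the pair has 2 internal arrangements.
That gives 2 × 4! = 2 × 24 = 48.

48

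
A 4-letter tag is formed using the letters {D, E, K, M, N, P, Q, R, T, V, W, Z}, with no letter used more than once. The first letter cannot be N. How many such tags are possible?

The first letter has 12−1 = 11 choices (anything except N).
The remaining 3 letters are filled from the other 11 symbols without repetition: 11 × 10 × 9 = 990.
Total: 11 × 990 = 10890.

10890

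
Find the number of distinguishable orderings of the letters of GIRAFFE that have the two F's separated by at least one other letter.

1800

There are 7!/(2!) = 2520 arrangements of GIRAFFE in total.
If the two F's are adjacent, glue them into one block, leaving 6 items to arrange: (6)! = 720 ways.
Hence 2520 − 720 = 1800.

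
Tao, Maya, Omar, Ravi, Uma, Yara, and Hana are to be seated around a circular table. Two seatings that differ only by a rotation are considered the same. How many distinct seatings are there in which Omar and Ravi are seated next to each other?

Glue Omar and Ravi into a block (2 internal orders). Seating 6 units around a circle gives (5)! arrangements.
So 2 × (5)! = 2 × 120 = 240.

240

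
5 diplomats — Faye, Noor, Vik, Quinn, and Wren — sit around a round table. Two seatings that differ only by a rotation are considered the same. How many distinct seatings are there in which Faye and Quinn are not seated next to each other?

12

Without the restriction there are (4)! = 24 seatings.
Those with Faye next to Quinn: fuse the pair into one unit and seat 4 units around a circle — 2·(3)! = 12.
Subtracting, 24 − 12 = 12.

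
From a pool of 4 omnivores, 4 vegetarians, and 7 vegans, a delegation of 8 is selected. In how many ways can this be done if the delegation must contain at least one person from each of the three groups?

6104

Unrestricted: C(15,8) = 6435 ways to pick any 8 of the 15.
Subtract selections that omit an entire group: no omnivores → C(11,8) = 165; no vegetarians → C(11,8) = 165; no vegans → C(8,8) = 1.
Add back selections omitting two groups (i.e. drawn from a single group): C(4,8) + C(4,8) + C(7,8) = 0.
By inclusion–exclusion: 6435 − 331 + 0 = 6104.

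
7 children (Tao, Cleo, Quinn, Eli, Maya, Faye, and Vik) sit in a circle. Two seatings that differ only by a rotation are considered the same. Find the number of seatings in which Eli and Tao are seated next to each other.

240

Glue Eli and Tao into a block (2 internal orders). Seating 6 units around a circle gives (5)! arrangements.
So 2 × (5)! = 2 × 120 = 240.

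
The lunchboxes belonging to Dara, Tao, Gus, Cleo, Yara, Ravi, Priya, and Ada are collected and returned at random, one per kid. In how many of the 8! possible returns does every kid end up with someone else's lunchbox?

Count assignments avoiding every fixed point. For any j of the 8 kids fixed to their own lunchbox, the other 8−j can be arranged in (8−j)! ways.
By inclusion–exclusion this is Σ_{j=0}^{8} (−1)^j C(8,j)·(8−j)!.
Computing: 40320 − 40320 + 20160 − 6720 + 1680 − 336 + 56 − 8 + 1 = 14833.

14833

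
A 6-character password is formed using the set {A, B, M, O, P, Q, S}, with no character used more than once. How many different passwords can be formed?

This is a permutation of 6 out of 7: P(7,6) = 7!/1!.
7 × 6 × 5 × 4 × 3 × 2 = 5040.

5040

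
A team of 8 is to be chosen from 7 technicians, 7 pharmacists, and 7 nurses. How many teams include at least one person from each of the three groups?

194481

With no constraint there are C(21,8) = 203490 possible selections.
Selections missing a whole group: no technicians → C(14,8) = 3003; no pharmacists → C(14,8) = 3003; no nurses → C(14,8) = 3003.
Add back selections omitting two groups (i.e. drawn from a single group): C(7,8) + C(7,8) + C(7,8) = 0.
By inclusion–exclusion: 203490 − 9009 + 0 = 194481.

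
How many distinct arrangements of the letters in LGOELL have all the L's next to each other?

Treat the 3 copies of L as a single block. The multiset to arrange is then {LLL, E, G, O}, 4 items in all.
All 4 items are distinct, so there are (4)! = 24 arrangements.

24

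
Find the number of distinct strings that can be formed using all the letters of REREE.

The 5 letters of REREE have repeats: E appearing 3 times and R appearing twice.
The number of distinct arrangements is 5!/(3!·2!) = 120/12 = 10.

10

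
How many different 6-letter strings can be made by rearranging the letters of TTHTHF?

The 6 letters of TTHTHF have repeats: H appearing twice and T appearing 3 times.
So there are 6! / (3!·2!) = 60 distinguishable arrangements.

60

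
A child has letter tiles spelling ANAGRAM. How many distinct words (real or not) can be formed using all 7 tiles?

840

ANAGRAM has 7 letters with A appearing 3 times.
Dividing 7! = 5040 by 3! = 6 for the repeated letters gives 840.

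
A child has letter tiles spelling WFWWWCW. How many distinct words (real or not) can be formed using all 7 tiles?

WFWWWCW has 7 letters with W appearing 5 times.
So there are 7! / (5!) = 42 distinguishable arrangements.

42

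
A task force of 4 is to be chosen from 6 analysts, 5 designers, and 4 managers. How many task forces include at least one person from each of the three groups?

Total 4-person selections from all 15: C(15,4) = 1365.
Subtract selections that omit an entire group: no analysts → C(9,4) = 126; no designers → C(10,4) = 210; no managers → C(11,4) = 330.
Add back selections omitting two groups (i.e. drawn from a single group): C(6,4) + C(5,4) + C(4,4) = 21.
By inclusion–exclusion: 1365 − 666 + 21 = 720.

720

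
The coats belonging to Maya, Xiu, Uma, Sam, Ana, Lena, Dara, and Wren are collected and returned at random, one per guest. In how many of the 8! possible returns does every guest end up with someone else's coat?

Let Aᵢ be the assignments in which guest i gets their own coat. We want the size of the complement of A₁∪…∪A_8.
By inclusion–exclusion this is Σ_{j=0}^{8} (−1)^j C(8,j)·(8−j)!.
Computing: 40320 − 40320 + 20160 − 6720 + 1680 − 336 + 56 − 8 + 1 = 14833.

14833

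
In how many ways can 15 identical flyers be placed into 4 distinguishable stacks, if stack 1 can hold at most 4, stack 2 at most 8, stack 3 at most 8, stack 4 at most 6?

225

Without the upper bounds there are C(18,3) = 816 ways to split 15 among 4 stacks.
Subtract solutions that violate a single cap (substitute x_i' = x_i − (cap_i+1)): x_1 ≥ 5 gives C(13,3) = 286; x_2 ≥ 9 gives C(9,3) = 84; x_3 ≥ 9 gives C(9,3) = 84; x_4 ≥ 7 gives C(11,3) = 165. Together 619.
Add back pairs where two caps are both exceeded: 4 + 4 + 20 + 0 + 0 + 0 = 28.
By inclusion–exclusion the count is 816 − 619 + 28 = 225.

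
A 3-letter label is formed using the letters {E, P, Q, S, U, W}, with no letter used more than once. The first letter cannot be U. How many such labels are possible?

100

The first letter has 6−1 = 5 choices (anything except U).
The remaining 2 letters are filled from the other 5 symbols without repetition: 5 × 4 = 20.
Total: 5 × 20 = 100.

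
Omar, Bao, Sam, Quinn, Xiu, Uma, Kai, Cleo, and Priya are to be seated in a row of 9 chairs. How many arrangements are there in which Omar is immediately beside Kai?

Glue Omar and Kai into one block (2 internal orders), leaving 8 units to arrange in a row.
That gives 2 × 8! = 2 × 40320 = 80640.

80640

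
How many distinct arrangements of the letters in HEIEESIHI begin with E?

1680

Fix E in the first position and arrange the remaining 8 letters.
Those 8 letters have E appearing twice, H appearing twice, and I appearing 3 times, giving (8)!/(3!·2!·2!) = 1680.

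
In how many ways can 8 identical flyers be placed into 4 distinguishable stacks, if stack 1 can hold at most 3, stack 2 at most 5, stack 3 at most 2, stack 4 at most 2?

By stars and bars, unrestricted non-negative solutions to x_1+…+x_4 = 8 number C(8+3,3) = 165.
Subtract solutions that violate a single cap (substitute x_i' = x_i − (cap_i+1)): x_1 ≥ 4 gives C(7,3) = 35; x_2 ≥ 6 gives C(5,3) = 10; x_3 ≥ 3 gives C(8,3) = 56; x_4 ≥ 3 gives C(8,3) = 56. Together 157.
Add back pairs where two caps are both exceeded: 0 + 4 + 4 + 0 + 0 + 10 = 18.
By inclusion–exclusion the count is 165 − 157 + 18 = 26.

26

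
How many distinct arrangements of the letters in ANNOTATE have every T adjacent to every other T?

Treat the 2 copies of T as a single block. The multiset to arrange is then {TT, A, A, E, N, N, O}, 7 items in all.
That gives (7)!/(2!·2!) = 1260 arrangements.

1260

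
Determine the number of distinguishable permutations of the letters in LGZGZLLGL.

LGZGZLLGL has 9 letters with G appearing 3 times, L appearing 4 times, and Z appearing twice.
The number of distinct arrangements is 9!/(4!·3!·2!) = 362880/288 = 1260.

1260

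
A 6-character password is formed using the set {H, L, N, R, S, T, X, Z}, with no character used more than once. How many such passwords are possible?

20160

Choose and order 6 of the 8 symbols: the first character has 8 options, the next 7, and so on down to 3.
8 × 7 × 6 × 5 × 4 × 3 = 20160.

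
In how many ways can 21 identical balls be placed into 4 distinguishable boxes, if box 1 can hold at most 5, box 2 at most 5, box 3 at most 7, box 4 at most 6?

10

By stars and bars, unrestricted non-negative solutions to x_1+…+x_4 = 21 number C(21+3,3) = 2024.
Subtract solutions that violate a single cap (substitute x_i' = x_i − (cap_i+1)): x_1 ≥ 6 gives C(18,3) = 816; x_2 ≥ 6 gives C(18,3) = 816; x_3 ≥ 8 gives C(16,3) = 560; x_4 ≥ 7 gives C(17,3) = 680. Together 2872.
Add back pairs where two caps are both exceeded: 220 + 120 + 165 + 120 + 165 + 84 = 874.
Subtract triples: 4 + 10 + 1 + 1 = 16.
By inclusion–exclusion the count is 2024 − 2872 + 874 − 16 = 10.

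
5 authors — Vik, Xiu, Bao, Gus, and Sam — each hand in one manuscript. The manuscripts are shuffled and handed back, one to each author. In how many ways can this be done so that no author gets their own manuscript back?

This is the derangement count D_5: permutations of 5 items with no fixed point.
By inclusion–exclusion this is Σ_{j=0}^{5} (−1)^j C(5,j)·(5−j)!.
Computing: 120 − 120 + 60 − 20 + 5 − 1 = 44.

44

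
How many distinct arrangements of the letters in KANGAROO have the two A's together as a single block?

Treat the 2 copies of A as a single block. The multiset to arrange is then {AA, G, K, N, O, O, R}, 7 items in all.
That gives (7)!/(2!) = 2520 arrangements.

2520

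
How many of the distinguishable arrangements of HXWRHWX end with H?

180

With the last slot taken by H, it remains to arrange the other 6 letters (XWRHWX).
Those 6 letters have W appearing twice and X appearing twice, giving (6)!/(2!·2!) = 180.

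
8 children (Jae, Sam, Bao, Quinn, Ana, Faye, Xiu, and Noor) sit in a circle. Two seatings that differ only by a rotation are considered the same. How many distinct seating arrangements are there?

Fix one person's seat to break rotational symmetry; the remaining 7 people can be arranged in (7)! = 5040 ways.

5040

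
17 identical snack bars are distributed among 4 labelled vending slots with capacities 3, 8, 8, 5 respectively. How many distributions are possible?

96

Ignoring the caps, the number of non-negative solutions to x_1+…+x_4 = 17 is C(20,3) = 1140.
Subtract solutions that violate a single cap (substitute x_i' = x_i − (cap_i+1)): x_1 ≥ 4 gives C(16,3) = 560; x_2 ≥ 9 gives C(11,3) = 165; x_3 ≥ 9 gives C(11,3) = 165; x_4 ≥ 6 gives C(14,3) = 364. Together 1254.
Add back pairs where two caps are both exceeded: 35 + 35 + 120 + 0 + 10 + 10 = 210.
By inclusion–exclusion the count is 1140 − 1254 + 210 = 96.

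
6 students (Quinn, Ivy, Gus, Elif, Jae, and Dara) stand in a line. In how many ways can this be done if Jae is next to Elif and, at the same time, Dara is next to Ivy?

Treat {Jae,Elif} as one block (2 orders) and {Dara,Ivy} as another (2 orders).
That leaves 4 units to arrange: 2 × 2 × 4! = 4 × 24 = 96.

96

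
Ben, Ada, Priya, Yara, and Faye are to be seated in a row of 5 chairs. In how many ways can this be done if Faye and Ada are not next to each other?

Of the 5! = 120 arrangements, those with Faye and Ada adjacent number 2 × 4! = 48 (treat the pair as a block with 2 internal orders).
Complementary counting: 120 − 48 = 72.

72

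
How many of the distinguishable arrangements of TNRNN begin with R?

4

With the first slot taken by R, it remains to arrange the other 4 letters (TNNN).
Those 4 letters have N appearing 3 times, giving (4)!/(3!) = 4.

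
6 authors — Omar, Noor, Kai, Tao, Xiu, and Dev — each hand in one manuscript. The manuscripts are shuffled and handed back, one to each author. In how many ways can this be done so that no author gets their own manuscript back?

Count assignments avoiding every fixed point. For any j of the 6 authors fixed to their own manuscript, the other 6−j can be arranged in (6−j)! ways.
By inclusion–exclusion this is Σ_{j=0}^{6} (−1)^j C(6,j)·(6−j)!.
Computing: 720 − 720 + 360 − 120 + 30 − 6 + 1 = 265.

265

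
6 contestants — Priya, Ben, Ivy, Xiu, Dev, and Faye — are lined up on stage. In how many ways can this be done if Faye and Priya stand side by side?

Treat {Faye, Priya} as a single unit. There are 5 units to order, and the pair itself can be ordered 2 ways.
That gives 2 × 5! = 2 × 120 = 240.

240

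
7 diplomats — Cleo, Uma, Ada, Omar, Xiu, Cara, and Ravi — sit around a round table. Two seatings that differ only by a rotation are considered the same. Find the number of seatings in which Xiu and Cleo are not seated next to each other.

480

All circular seatings of 7 people number (6)! = 720.
Those with Xiu next to Cleo: fuse the pair into one unit and seat 6 units around a circle — 2·(5)! = 240.
Subtracting, 720 − 240 = 480.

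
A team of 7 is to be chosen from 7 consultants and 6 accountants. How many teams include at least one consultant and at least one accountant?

1715

Unrestricted: C(13,7) = 1716 ways to pick any 7 of the 13.
Selections missing a whole group: no consultants → C(6,7) = 0; no accountants → C(7,7) = 1.
Both groups omitted at once is impossible, so 1716 − 1 = 1715.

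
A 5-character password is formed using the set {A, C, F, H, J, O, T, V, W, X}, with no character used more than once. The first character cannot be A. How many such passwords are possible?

27216

The first character has 10−1 = 9 choices (anything except A).
The remaining 4 characters are filled from the other 9 symbols without repetition: 9 × 8 × 7 × 6 = 3024.
Total: 9 × 3024 = 27216.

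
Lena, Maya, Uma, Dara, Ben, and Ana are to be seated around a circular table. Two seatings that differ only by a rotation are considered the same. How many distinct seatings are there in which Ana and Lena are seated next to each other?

Treat {Ana, Lena} as one unit (2 internal orders) and seat the resulting 5 units around the table: (4)! circular arrangements.
So 2 × (4)! = 2 × 24 = 48.

48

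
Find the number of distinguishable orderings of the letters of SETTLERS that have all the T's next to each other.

Treat the 2 copies of T as a single block. The multiset to arrange is then {TT, E, E, L, R, S, S}, 7 items in all.
That gives (7)!/(2!·2!) = 1260 arrangements.

1260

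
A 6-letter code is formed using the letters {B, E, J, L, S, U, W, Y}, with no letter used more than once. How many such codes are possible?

20160

With no repetition, fill the 6 letters in order: 8 choices, then 7, down to 3.
That product is 8 × 7 × 6 × 5 × 4 × 3 = 20160.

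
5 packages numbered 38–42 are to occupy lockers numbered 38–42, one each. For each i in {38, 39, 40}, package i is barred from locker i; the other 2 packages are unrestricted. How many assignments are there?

Let Aᵢ (for i ∈ {38, 39, 40}) be the placements that put package i in its forbidden locker. Any j of these fix j positions, leaving (5−j)! ways to fill the rest, and there are C(3,j) ways to pick which j.
By inclusion–exclusion, the number of valid placements is Σ_{j=0}^{3} (−1)^j C(3,j)·(5−j)!.
Computing: 120 − 72 + 18 − 2 = 64.

64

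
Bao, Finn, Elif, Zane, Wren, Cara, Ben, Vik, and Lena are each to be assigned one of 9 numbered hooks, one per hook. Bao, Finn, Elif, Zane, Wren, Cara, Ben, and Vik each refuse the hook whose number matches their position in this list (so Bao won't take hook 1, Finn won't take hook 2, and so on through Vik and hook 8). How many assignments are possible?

148329

Let Aᵢ (for 1 ≤ i ≤ 8) be the placements that put person i in their forbidden hook. Any j of these fix j positions, leaving (9−j)! ways to fill the rest, and there are C(8,j) ways to pick which j.
By inclusion–exclusion, the number of valid placements is Σ_{j=0}^{8} (−1)^j C(8,j)·(9−j)!.
Computing: 362880 − 322560 + 141120 − 40320 + 8400 − 1344 + 168 − 16 + 1 = 148329.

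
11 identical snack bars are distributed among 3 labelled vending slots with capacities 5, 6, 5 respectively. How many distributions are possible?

21

Ignoring the caps, the number of non-negative solutions to x_1+…+x_3 = 11 is C(13,2) = 78.
Subtract solutions that violate a single cap (substitute x_i' = x_i − (cap_i+1)): x_1 ≥ 6 gives C(7,2) = 21; x_2 ≥ 7 gives C(6,2) = 15; x_3 ≥ 6 gives C(7,2) = 21. Together 57.
No two caps can be exceeded simultaneously, so the pair terms are all 0.
By inclusion–exclusion the count is 78 − 57 + 0 = 21.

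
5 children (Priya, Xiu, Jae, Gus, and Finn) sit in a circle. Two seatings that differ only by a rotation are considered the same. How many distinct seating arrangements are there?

24

Fix one person's seat to break rotational symmetry; the remaining 4 people can be arranged in (4)! = 24 ways.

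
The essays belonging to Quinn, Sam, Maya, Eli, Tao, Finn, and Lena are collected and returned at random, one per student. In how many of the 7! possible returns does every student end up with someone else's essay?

1854

Count assignments avoiding every fixed point. For any j of the 7 students fixed to their own essay, the other 7−j can be arranged in (7−j)! ways.
By inclusion–exclusion this is Σ_{j=0}^{7} (−1)^j C(7,j)·(7−j)!.
Computing: 5040 − 5040 + 2520 − 840 + 210 − 42 + 7 − 1 = 1854.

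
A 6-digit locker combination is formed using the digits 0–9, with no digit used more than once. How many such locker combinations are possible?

Choose and order 6 of the 10 symbols: the first digit has 10 options, the next 9, and so on down to 5.
10 × 9 × 8 × 7 × 6 × 5 = 151200.

151200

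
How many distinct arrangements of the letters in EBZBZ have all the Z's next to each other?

Treat the 2 copies of Z as a single block. The multiset to arrange is then {ZZ, B, B, E}, 4 items in all.
That gives (4)!/(2!) = 12 arrangements.

12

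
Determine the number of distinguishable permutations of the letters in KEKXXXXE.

420

Letter multiplicities in KEKXXXXE: E×2, K×2, X×4.
Dividing 8! = 40320 by 4!·2!·2! = 96 for the repeated letters gives 420.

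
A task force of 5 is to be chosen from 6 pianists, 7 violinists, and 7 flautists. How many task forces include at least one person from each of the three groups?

10976

Unrestricted: C(20,5) = 15504 ways to pick any 5 of the 20.
Selections missing a whole group: no pianists → C(14,5) = 2002; no violinists → C(13,5) = 1287; no flautists → C(13,5) = 1287.
Add back selections omitting two groups (i.e. drawn from a single group): C(6,5) + C(7,5) + C(7,5) = 48.
By inclusion–exclusion: 15504 − 4576 + 48 = 10976.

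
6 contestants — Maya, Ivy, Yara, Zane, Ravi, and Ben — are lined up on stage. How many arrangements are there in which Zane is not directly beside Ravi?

There are 6! = 720 arrangements in all. If Zane and Ravi are adjacent, merging them into one block gives 2·(5)! = 240 arrangements.
So 720 − 240 = 480 arrangements keep them apart.

480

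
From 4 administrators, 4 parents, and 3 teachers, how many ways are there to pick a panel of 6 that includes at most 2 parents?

Split by how many parents are chosen (0 through 2).
Sum: C(4,0)·C(7,6) + C(4,1)·C(7,5) + C(4,2)·C(7,4) = 7 + 84 + 210 = 301.

301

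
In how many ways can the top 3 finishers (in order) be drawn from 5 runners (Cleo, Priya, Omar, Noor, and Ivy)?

60

This is an ordered selection of 3 from 5: P(5,3).
That gives 5 × 4 × 3 = 60.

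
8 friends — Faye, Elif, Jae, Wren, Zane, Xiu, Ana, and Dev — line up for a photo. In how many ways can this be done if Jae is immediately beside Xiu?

10080

Place the 6 others and the Jae-Xiu pair as 7 objects in a line; the pair has 2 internal arrangements.
So the count is 2·(7)! = 10080.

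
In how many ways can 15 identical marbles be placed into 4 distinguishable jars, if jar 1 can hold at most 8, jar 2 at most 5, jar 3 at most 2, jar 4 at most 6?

63

Without the upper bounds there are C(18,3) = 816 ways to split 15 among 4 jars.
Subtract solutions that violate a single cap (substitute x_i' = x_i − (cap_i+1)): x_1 ≥ 9 gives C(9,3) = 84; x_2 ≥ 6 gives C(12,3) = 220; x_3 ≥ 3 gives C(15,3) = 455; x_4 ≥ 7 gives C(11,3) = 165. Together 924.
Add back pairs where two caps are both exceeded: 1 + 20 + 0 + 84 + 10 + 56 = 171.
By inclusion–exclusion the count is 816 − 924 + 171 = 63.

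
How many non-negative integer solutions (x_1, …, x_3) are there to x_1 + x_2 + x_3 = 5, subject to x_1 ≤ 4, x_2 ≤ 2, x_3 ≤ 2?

8

Without the upper bounds there are C(7,2) = 21 ways to split 5 among 3 variables.
Subtract solutions that violate a single cap (substitute x_i' = x_i − (cap_i+1)): x_1 ≥ 5 gives C(2,2) = 1; x_2 ≥ 3 gives C(4,2) = 6; x_3 ≥ 3 gives C(4,2) = 6. Together 13.
No two caps can be exceeded simultaneously, so the pair terms are all 0.
By inclusion–exclusion the count is 21 − 13 + 0 = 8.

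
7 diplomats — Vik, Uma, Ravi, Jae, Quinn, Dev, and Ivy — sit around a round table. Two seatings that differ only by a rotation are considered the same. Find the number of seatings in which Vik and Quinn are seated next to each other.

240

Treat {Vik, Quinn} as one unit (2 internal orders) and seat the resulting 6 units around the table: (5)! circular arrangements.
So 2 × (5)! = 2 × 120 = 240.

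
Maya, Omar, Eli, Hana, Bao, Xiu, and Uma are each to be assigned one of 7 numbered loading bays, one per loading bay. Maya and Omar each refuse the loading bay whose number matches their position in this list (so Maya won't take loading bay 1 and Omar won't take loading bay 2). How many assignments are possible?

Let Aᵢ (for i ∈ {1, 2}) be the placements that put person i in their forbidden loading bay. Any j of these fix j positions, leaving (7−j)! ways to fill the rest, and there are C(2,j) ways to pick which j.
By inclusion–exclusion, the number of valid placements is Σ_{j=0}^{2} (−1)^j C(2,j)·(7−j)!.
Computing: 5040 − 1440 + 120 = 3720.

3720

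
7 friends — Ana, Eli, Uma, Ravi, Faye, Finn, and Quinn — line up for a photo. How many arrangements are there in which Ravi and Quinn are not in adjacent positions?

3600

There are 7! = 5040 arrangements in all. If Ravi and Quinn are adjacent, merging them into one block gives 2·(6)! = 1440 arrangements.
So 5040 − 1440 = 3600 arrangements keep them apart.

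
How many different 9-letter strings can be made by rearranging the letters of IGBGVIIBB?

5040

IGBGVIIBB has 9 letters with B appearing 3 times, G appearing twice, and I appearing 3 times.
So there are 9! / (3!·3!·2!) = 5040 distinguishable arrangements.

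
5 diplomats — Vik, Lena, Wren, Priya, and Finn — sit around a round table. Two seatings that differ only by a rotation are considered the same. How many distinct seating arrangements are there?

24

Around a circle, 5 distinct people have 5!/5 = (4)! = 24 rotationally distinct seatings.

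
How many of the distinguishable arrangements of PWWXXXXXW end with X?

280

Fix X in the last position and arrange the remaining 8 letters.
Those 8 letters have W appearing 3 times and X appearing 4 times, giving (8)!/(4!·3!) = 280.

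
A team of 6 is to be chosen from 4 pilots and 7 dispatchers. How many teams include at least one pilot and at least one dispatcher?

455

Unrestricted: C(11,6) = 462 ways to pick any 6 of the 11.
Selections missing a whole group: no pilots → C(7,6) = 7; no dispatchers → C(4,6) = 0.
Both groups omitted at once is impossible, so 462 − 7 = 455.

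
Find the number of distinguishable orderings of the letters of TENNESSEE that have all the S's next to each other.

840

Treat the 2 copies of S as a single block. The multiset to arrange is then {SS, E, E, E, E, N, N, T}, 8 items in all.
That gives (8)!/(4!·2!) = 840 arrangements.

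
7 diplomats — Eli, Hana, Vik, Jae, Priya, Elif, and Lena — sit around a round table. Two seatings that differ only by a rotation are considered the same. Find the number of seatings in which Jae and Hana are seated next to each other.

Glue Jae and Hana into a block (2 internal orders). Seating 6 units around a circle gives (5)! arrangements.
So 2 × (5)! = 2 × 120 = 240.

240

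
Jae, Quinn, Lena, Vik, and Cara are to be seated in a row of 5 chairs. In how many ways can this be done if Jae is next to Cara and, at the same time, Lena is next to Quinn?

24

Treat {Jae,Cara} as one block (2 orders) and {Lena,Quinn} as another (2 orders).
That leaves 3 units to arrange: 2 × 2 × 3! = 4 × 6 = 24.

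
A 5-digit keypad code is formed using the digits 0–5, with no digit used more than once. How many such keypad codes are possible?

With no repetition, fill the 5 digits in order: 6 choices, then 5, down to 2.
6 × 5 × 4 × 3 × 2 = 720.

720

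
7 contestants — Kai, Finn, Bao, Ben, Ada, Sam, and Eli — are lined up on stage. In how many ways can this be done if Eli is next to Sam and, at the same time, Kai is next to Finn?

Treat {Eli,Sam} as one block (2 orders) and {Kai,Finn} as another (2 orders).
That leaves 5 units to arrange: 2 × 2 × 5! = 4 × 120 = 480.

480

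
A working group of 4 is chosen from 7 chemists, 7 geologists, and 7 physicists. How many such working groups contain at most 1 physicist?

3549

Split by how many physicists are chosen (0 through 1).
Sum: C(7,0)·C(14,4) + C(7,1)·C(14,3) = 1001 + 2548 = 3549.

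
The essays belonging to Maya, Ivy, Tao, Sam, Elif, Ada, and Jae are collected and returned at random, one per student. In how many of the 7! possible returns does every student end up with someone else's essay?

1854

This is the derangement count D_7: permutations of 7 items with no fixed point.
By inclusion–exclusion this is Σ_{j=0}^{7} (−1)^j C(7,j)·(7−j)!.
Computing: 5040 − 5040 + 2520 − 840 + 210 − 42 + 7 − 1 = 1854.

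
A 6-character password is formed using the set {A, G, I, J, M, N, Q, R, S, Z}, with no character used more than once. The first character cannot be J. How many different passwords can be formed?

136080

The first character has 10−1 = 9 choices (anything except J).
The remaining 5 characters are filled from the other 9 symbols without repetition: 9 × 8 × 7 × 6 × 5 = 15120.
Total: 9 × 15120 = 136080.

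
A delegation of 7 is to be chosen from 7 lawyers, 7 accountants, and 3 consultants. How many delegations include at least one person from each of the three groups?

With no constraint there are C(17,7) = 19448 possible selections.
Selections missing a whole group: no lawyers → C(10,7) = 120; no accountants → C(10,7) = 120; no consultants → C(14,7) = 3432.
Add back selections omitting two groups (i.e. drawn from a single group): C(7,7) + C(7,7) + C(3,7) = 2.
By inclusion–exclusion: 19448 − 3672 + 2 = 15778.

15778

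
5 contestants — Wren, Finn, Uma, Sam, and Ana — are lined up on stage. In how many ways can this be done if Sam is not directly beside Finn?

Of the 5! = 120 arrangements, those with Sam and Finn adjacent number 2 × 4! = 48 (treat the pair as a block with 2 internal orders).
Complementary counting: 120 − 48 = 72.

72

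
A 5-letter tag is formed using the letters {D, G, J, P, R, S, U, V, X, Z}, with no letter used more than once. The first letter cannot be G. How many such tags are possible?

27216

The first letter has 10−1 = 9 choices (anything except G).
The remaining 4 letters are filled from the other 9 symbols without repetition: 9 × 8 × 7 × 6 = 3024.
Total: 9 × 3024 = 27216.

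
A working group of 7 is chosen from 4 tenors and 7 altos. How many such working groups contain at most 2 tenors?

Split by how many tenors are chosen (0 through 2).
Sum: C(4,0)·C(7,7) + C(4,1)·C(7,6) + C(4,2)·C(7,5) = 1 + 28 + 126 = 155.

155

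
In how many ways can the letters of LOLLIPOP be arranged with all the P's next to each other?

Treat the 2 copies of P as a single block. The multiset to arrange is then {PP, I, L, L, L, O, O}, 7 items in all.
That gives (7)!/(3!·2!) = 420 arrangements.

420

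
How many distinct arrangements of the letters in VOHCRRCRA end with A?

3360

With the last slot taken by A, it remains to arrange the other 8 letters (VOHCRRCR).
Those 8 letters have C appearing twice and R appearing 3 times, giving (8)!/(3!·2!) = 3360.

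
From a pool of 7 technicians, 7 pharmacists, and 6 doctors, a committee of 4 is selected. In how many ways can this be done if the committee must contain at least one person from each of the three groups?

Unrestricted: C(20,4) = 4845 ways to pick any 4 of the 20.
Selections missing a whole group: no technicians → C(13,4) = 715; no pharmacists → C(13,4) = 715; no doctors → C(14,4) = 1001.
Add back selections omitting two groups (i.e. drawn from a single group): C(7,4) + C(7,4) + C(6,4) = 85.
By inclusion–exclusion: 4845 − 2431 + 85 = 2499.

2499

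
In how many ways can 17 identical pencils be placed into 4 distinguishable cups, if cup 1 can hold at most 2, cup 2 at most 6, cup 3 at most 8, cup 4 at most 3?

10

By stars and bars, unrestricted non-negative solutions to x_1+…+x_4 = 17 number C(17+3,3) = 1140.
Subtract solutions that violate a single cap (substitute x_i' = x_i − (cap_i+1)): x_1 ≥ 3 gives C(17,3) = 680; x_2 ≥ 7 gives C(13,3) = 286; x_3 ≥ 9 gives C(11,3) = 165; x_4 ≥ 4 gives C(16,3) = 560. Together 1691.
Add back pairs where two caps are both exceeded: 120 + 56 + 286 + 4 + 84 + 35 = 585.
Subtract triples: 0 + 20 + 4 + 0 = 24.
By inclusion–exclusion the count is 1140 − 1691 + 585 − 24 = 10.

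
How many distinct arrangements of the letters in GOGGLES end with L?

120

With the last slot taken by L, it remains to arrange the other 6 letters (GOGGES).
Those 6 letters have G appearing 3 times, giving (6)!/(3!) = 120.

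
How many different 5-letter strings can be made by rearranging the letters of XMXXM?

10

Letter multiplicities in XMXXM: M×2, X×3.
Dividing 5! = 120 by 3!·2! = 12 for the repeated letters gives 10.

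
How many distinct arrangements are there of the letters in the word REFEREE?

105

Letter multiplicities in REFEREE: E×4, F×1, R×2.
Dividing 7! = 5040 by 4!·2! = 48 for the repeated letters gives 105.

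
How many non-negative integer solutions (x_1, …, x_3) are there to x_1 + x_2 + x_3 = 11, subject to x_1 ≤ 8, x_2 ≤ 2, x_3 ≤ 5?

Without the upper bounds there are C(13,2) = 78 ways to split 11 among 3 variables.
Subtract solutions that violate a single cap (substitute x_i' = x_i − (cap_i+1)): x_1 ≥ 9 gives C(4,2) = 6; x_2 ≥ 3 gives C(10,2) = 45; x_3 ≥ 6 gives C(7,2) = 21. Together 72.
Add back pairs where two caps are both exceeded: 0 + 0 + 6 = 6.
By inclusion–exclusion the count is 78 − 72 + 6 = 12.

12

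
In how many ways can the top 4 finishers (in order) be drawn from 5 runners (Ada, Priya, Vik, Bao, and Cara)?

120

There are 5 choices for 1st place, 4 for 2nd, and so on down to 2 for position 4.
That gives 5 × 4 × 3 × 2 = 120.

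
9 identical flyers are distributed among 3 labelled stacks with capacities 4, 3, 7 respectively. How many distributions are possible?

17

By stars and bars, unrestricted non-negative solutions to x_1+…+x_3 = 9 number C(9+2,2) = 55.
Subtract solutions that violate a single cap (substitute x_i' = x_i − (cap_i+1)): x_1 ≥ 5 gives C(6,2) = 15; x_2 ≥ 4 gives C(7,2) = 21; x_3 ≥ 8 gives C(3,2) = 3. Together 39.
Add back pairs where two caps are both exceeded: 1 + 0 + 0 = 1.
By inclusion–exclusion the count is 55 − 39 + 1 = 17.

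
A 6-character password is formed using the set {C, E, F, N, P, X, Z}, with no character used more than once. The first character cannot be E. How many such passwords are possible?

4320

The first character has 7−1 = 6 choices (anything except E).
The remaining 5 characters are filled from the other 6 symbols without repetition: 6 × 5 × 4 × 3 × 2 = 720.
Total: 6 × 720 = 4320.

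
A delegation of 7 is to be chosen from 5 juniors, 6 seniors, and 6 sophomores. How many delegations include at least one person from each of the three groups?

Unrestricted: C(17,7) = 19448 ways to pick any 7 of the 17.
Subtract selections that omit an entire group: no juniors → C(12,7) = 792; no seniors → C(11,7) = 330; no sophomores → C(11,7) = 330.
Add back selections omitting two groups (i.e. drawn from a single group): C(5,7) + C(6,7) + C(6,7) = 0.
By inclusion–exclusion: 19448 − 1452 + 0 = 17996.

17996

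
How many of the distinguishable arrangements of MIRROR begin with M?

20

Fix M in the first position and arrange the remaining 5 letters.
Those 5 letters have R appearing 3 times, giving (5)!/(3!) = 20.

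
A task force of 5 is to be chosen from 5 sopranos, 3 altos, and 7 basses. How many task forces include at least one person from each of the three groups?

1925

Unrestricted: C(15,5) = 3003 ways to pick any 5 of the 15.
Subtract selections that omit an entire group: no sopranos → C(10,5) = 252; no altos → C(12,5) = 792; no basses → C(8,5) = 56.
Add back selections omitting two groups (i.e. drawn from a single group): C(5,5) + C(3,5) + C(7,5) = 22.
By inclusion–exclusion: 3003 − 1100 + 22 = 1925.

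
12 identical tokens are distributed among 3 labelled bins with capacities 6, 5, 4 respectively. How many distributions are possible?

10

By stars and bars, unrestricted non-negative solutions to x_1+…+x_3 = 12 number C(12+2,2) = 91.
Subtract solutions that violate a single cap (substitute x_i' = x_i − (cap_i+1)): x_1 ≥ 7 gives C(7,2) = 21; x_2 ≥ 6 gives C(8,2) = 28; x_3 ≥ 5 gives C(9,2) = 36. Together 85.
Add back pairs where two caps are both exceeded: 0 + 1 + 3 = 4.
By inclusion–exclusion the count is 91 − 85 + 4 = 10.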